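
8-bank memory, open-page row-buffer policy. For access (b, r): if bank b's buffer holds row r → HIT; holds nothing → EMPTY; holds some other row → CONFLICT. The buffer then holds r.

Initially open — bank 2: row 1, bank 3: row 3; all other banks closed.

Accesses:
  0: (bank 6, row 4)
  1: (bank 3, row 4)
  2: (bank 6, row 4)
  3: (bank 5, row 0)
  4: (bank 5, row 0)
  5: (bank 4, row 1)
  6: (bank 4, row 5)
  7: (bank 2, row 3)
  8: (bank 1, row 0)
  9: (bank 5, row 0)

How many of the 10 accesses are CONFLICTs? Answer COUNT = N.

COUNT = 3

step 0: bank6 None->4 [EMPTY]
step 1: bank3 3->4 [CONFLICT]
step 2: bank6 4->4 [HIT]
step 3: bank5 None->0 [EMPTY]
step 4: bank5 0->0 [HIT]
step 5: bank4 None->1 [EMPTY]
step 6: bank4 1->5 [CONFLICT]
step 7: bank2 1->3 [CONFLICT]
step 8: bank1 None->0 [EMPTY]
step 9: bank5 0->0 [HIT]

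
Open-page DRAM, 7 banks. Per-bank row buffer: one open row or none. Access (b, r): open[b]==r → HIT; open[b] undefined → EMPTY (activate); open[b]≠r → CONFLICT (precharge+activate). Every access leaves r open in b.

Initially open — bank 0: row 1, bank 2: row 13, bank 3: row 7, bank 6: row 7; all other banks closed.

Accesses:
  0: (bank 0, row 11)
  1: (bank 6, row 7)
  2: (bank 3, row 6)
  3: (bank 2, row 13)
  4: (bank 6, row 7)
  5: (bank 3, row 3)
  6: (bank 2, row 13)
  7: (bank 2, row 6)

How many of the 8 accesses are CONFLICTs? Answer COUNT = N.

step 0: bank0 1->11 [CONFLICT]
step 1: bank6 7->7 [HIT]
step 2: bank3 7->6 [CONFLICT]
step 3: bank2 13->13 [HIT]
step 4: bank6 7->7 [HIT]
step 5: bank3 6->3 [CONFLICT]
step 6: bank2 13->13 [HIT]
step 7: bank2 13->6 [CONFLICT]

COUNT = 4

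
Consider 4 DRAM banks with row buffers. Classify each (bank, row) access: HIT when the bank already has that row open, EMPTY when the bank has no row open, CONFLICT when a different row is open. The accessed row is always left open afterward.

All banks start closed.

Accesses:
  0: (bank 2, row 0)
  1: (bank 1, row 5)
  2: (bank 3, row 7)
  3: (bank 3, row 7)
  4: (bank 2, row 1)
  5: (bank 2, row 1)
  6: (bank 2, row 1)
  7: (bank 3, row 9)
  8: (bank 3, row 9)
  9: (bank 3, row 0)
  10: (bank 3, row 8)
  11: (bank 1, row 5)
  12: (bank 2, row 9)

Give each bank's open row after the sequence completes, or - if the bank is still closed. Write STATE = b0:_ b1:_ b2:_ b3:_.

STATE = b0:- b1:5 b2:9 b3:8

0: bank 2 row 0 — prev None → EMPTY
1: bank 1 row 5 — prev None → EMPTY
2: bank 3 row 7 — prev None → EMPTY
3: bank 3 row 7 — prev 7 → HIT
4: bank 2 row 1 — prev 0 → CONFLICT
5: bank 2 row 1 — prev 1 → HIT
6: bank 2 row 1 — prev 1 → HIT
7: bank 3 row 9 — prev 7 → CONFLICT
8: bank 3 row 9 — prev 9 → HIT
9: bank 3 row 0 — prev 9 → CONFLICT
10: bank 3 row 8 — prev 0 → CONFLICT
11: bank 1 row 5 — prev 5 → HIT
12: bank 2 row 9 — prev 1 → CONFLICT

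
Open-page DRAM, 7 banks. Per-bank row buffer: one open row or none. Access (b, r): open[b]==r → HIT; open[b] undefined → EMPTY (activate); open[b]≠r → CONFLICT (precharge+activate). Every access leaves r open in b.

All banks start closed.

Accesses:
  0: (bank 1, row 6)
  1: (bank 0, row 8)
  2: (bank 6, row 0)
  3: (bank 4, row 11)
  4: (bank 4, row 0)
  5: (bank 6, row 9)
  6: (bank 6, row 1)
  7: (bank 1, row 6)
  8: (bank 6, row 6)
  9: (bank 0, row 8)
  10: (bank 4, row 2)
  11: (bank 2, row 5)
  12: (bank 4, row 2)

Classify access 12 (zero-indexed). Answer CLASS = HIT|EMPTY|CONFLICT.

step 0: bank1 None->6 [EMPTY]
step 1: bank0 None->8 [EMPTY]
step 2: bank6 None->0 [EMPTY]
step 3: bank4 None->11 [EMPTY]
step 4: bank4 11->0 [CONFLICT]
step 5: bank6 0->9 [CONFLICT]
step 6: bank6 9->1 [CONFLICT]
step 7: bank1 6->6 [HIT]
step 8: bank6 1->6 [CONFLICT]
step 9: bank0 8->8 [HIT]
step 10: bank4 0->2 [CONFLICT]
step 11: bank2 None->5 [EMPTY]
step 12: bank4 2->2 [HIT]

CLASS = HIT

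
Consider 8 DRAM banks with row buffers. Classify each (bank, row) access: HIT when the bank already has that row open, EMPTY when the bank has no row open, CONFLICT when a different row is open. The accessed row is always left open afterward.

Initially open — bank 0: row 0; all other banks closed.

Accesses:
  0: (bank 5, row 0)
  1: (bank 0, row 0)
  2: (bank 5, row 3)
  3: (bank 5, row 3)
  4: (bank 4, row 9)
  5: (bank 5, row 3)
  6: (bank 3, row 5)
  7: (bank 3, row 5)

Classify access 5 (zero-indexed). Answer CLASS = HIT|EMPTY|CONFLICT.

CLASS = HIT

0: bank 5 row 0 — prev None → EMPTY
1: bank 0 row 0 — prev 0 → HIT
2: bank 5 row 3 — prev 0 → CONFLICT
3: bank 5 row 3 — prev 3 → HIT
4: bank 4 row 9 — prev None → EMPTY
5: bank 5 row 3 — prev 3 → HIT
6: bank 3 row 5 — prev None → EMPTY
7: bank 3 row 5 — prev 5 → HIT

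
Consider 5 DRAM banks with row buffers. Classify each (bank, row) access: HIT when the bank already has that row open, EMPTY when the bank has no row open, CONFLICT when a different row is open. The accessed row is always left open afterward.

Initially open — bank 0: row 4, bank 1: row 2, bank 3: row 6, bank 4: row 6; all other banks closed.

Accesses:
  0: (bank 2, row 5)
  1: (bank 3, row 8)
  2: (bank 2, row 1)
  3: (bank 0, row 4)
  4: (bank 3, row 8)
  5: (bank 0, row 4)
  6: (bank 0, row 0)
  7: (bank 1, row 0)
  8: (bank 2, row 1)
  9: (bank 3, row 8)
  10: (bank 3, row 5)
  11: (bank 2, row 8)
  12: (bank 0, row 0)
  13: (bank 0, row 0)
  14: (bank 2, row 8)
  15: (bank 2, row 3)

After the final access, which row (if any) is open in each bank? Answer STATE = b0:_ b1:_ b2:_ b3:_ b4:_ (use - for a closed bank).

STATE = b0:0 b1:0 b2:3 b3:5 b4:6

step 0: bank2 None->5 [EMPTY]
step 1: bank3 6->8 [CONFLICT]
step 2: bank2 5->1 [CONFLICT]
step 3: bank0 4->4 [HIT]
step 4: bank3 8->8 [HIT]
step 5: bank0 4->4 [HIT]
step 6: bank0 4->0 [CONFLICT]
step 7: bank1 2->0 [CONFLICT]
step 8: bank2 1->1 [HIT]
step 9: bank3 8->8 [HIT]
step 10: bank3 8->5 [CONFLICT]
step 11: bank2 1->8 [CONFLICT]
step 12: bank0 0->0 [HIT]
step 13: bank0 0->0 [HIT]
step 14: bank2 8->8 [HIT]
step 15: bank2 8->3 [CONFLICT]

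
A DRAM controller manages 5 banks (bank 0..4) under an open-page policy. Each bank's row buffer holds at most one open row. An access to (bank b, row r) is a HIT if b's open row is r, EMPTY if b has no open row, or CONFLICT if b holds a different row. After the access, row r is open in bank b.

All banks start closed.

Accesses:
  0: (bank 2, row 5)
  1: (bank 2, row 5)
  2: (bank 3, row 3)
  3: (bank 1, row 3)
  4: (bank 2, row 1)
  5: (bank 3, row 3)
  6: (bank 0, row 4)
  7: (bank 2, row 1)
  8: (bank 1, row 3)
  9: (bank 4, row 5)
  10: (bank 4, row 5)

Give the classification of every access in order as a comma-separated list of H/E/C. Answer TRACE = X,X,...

0: bank 2 row 5 — prev None → EMPTY
1: bank 2 row 5 — prev 5 → HIT
2: bank 3 row 3 — prev None → EMPTY
3: bank 1 row 3 — prev None → EMPTY
4: bank 2 row 1 — prev 5 → CONFLICT
5: bank 3 row 3 — prev 3 → HIT
6: bank 0 row 4 — prev None → EMPTY
7: bank 2 row 1 — prev 1 → HIT
8: bank 1 row 3 — prev 3 → HIT
9: bank 4 row 5 — prev None → EMPTY
10: bank 4 row 5 — prev 5 → HIT

TRACE = E,H,E,E,C,H,E,H,H,E,H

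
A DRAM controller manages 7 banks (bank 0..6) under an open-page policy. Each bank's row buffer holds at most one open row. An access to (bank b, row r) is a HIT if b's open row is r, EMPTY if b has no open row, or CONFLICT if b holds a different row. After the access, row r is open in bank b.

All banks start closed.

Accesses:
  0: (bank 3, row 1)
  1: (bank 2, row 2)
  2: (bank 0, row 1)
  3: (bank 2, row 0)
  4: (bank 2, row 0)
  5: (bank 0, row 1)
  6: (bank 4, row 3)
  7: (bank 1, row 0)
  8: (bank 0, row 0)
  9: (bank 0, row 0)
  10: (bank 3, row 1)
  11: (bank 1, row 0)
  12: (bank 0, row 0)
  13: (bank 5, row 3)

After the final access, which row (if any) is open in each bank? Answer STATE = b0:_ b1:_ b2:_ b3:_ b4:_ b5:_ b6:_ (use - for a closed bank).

0: bank 3 row 1 — prev None → EMPTY
1: bank 2 row 2 — prev None → EMPTY
2: bank 0 row 1 — prev None → EMPTY
3: bank 2 row 0 — prev 2 → CONFLICT
4: bank 2 row 0 — prev 0 → HIT
5: bank 0 row 1 — prev 1 → HIT
6: bank 4 row 3 — prev None → EMPTY
7: bank 1 row 0 — prev None → EMPTY
8: bank 0 row 0 — prev 1 → CONFLICT
9: bank 0 row 0 — prev 0 → HIT
10: bank 3 row 1 — prev 1 → HIT
11: bank 1 row 0 — prev 0 → HIT
12: bank 0 row 0 — prev 0 → HIT
13: bank 5 row 3 — prev None → EMPTY

STATE = b0:0 b1:0 b2:0 b3:1 b4:3 b5:3 b6:-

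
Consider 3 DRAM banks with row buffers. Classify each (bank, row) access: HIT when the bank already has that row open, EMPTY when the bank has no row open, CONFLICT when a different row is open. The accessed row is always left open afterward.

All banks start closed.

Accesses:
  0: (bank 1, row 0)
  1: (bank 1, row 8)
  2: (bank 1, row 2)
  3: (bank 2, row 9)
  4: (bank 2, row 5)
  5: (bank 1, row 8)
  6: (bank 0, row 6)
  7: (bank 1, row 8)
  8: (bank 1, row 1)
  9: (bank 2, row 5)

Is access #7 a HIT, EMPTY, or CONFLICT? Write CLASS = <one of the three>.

CLASS = HIT

0: bank 1 row 0 — prev None → EMPTY
1: bank 1 row 8 — prev 0 → CONFLICT
2: bank 1 row 2 — prev 8 → CONFLICT
3: bank 2 row 9 — prev None → EMPTY
4: bank 2 row 5 — prev 9 → CONFLICT
5: bank 1 row 8 — prev 2 → CONFLICT
6: bank 0 row 6 — prev None → EMPTY
7: bank 1 row 8 — prev 8 → HIT
8: bank 1 row 1 — prev 8 → CONFLICT
9: bank 2 row 5 — prev 5 → HIT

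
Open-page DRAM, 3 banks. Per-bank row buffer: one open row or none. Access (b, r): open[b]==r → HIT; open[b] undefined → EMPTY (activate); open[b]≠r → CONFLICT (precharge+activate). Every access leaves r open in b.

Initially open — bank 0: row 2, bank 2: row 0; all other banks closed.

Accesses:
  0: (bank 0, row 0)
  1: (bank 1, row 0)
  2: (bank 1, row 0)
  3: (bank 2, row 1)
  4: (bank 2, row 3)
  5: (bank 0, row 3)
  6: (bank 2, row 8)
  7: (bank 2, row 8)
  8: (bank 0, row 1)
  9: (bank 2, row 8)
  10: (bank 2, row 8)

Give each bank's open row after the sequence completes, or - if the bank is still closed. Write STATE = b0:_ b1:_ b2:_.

STATE = b0:1 b1:0 b2:8

#0 (0,0) C  (was 2)
#1 (1,0) E
#2 (1,0) H  (was 0)
#3 (2,1) C  (was 0)
#4 (2,3) C  (was 1)
#5 (0,3) C  (was 0)
#6 (2,8) C  (was 3)
#7 (2,8) H  (was 8)
#8 (0,1) C  (was 3)
#9 (2,8) H  (was 8)
#10 (2,8) H  (was 8)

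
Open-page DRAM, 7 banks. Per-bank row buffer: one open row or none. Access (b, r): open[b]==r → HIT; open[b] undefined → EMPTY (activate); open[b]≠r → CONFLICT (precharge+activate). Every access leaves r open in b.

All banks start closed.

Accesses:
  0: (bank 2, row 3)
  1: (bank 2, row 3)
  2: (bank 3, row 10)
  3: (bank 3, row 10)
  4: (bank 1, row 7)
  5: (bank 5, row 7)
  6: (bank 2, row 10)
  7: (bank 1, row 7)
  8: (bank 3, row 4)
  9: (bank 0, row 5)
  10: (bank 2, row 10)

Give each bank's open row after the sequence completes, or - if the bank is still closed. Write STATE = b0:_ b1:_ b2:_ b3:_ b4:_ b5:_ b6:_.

STATE = b0:5 b1:7 b2:10 b3:4 b4:- b5:7 b6:-

#0 (2,3) E
#1 (2,3) H  (was 3)
#2 (3,10) E
#3 (3,10) H  (was 10)
#4 (1,7) E
#5 (5,7) E
#6 (2,10) C  (was 3)
#7 (1,7) H  (was 7)
#8 (3,4) C  (was 10)
#9 (0,5) E
#10 (2,10) H  (was 10)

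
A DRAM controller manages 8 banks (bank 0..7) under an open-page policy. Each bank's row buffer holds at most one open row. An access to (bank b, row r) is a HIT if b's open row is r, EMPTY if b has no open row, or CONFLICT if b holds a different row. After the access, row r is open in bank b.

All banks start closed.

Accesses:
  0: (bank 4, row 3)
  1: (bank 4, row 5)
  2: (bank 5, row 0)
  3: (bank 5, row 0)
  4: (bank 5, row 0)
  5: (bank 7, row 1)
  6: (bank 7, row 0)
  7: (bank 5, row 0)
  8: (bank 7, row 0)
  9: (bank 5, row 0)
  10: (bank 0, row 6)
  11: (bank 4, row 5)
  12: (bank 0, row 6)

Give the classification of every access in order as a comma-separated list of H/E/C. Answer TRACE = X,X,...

TRACE = E,C,E,H,H,E,C,H,H,H,E,H,H

  [0] b4 r3: no row ⇒ E
  [1] b4 r5: had r3 ⇒ C
  [2] b5 r0: no row ⇒ E
  [3] b5 r0: had r0 ⇒ H
  [4] b5 r0: had r0 ⇒ H
  [5] b7 r1: no row ⇒ E
  [6] b7 r0: had r1 ⇒ C
  [7] b5 r0: had r0 ⇒ H
  [8] b7 r0: had r0 ⇒ H
  [9] b5 r0: had r0 ⇒ H
  [10] b0 r6: no row ⇒ E
  [11] b4 r5: had r5 ⇒ H
  [12] b0 r6: had r6 ⇒ H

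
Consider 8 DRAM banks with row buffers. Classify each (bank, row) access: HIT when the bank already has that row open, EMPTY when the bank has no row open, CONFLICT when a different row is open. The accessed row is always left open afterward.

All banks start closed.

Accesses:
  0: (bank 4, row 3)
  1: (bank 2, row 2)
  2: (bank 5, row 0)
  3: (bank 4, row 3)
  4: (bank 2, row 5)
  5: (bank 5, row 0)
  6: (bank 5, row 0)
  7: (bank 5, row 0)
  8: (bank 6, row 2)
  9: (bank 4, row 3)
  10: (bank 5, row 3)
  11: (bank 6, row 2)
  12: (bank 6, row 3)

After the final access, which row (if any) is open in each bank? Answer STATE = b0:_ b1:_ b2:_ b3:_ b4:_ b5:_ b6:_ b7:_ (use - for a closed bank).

#0 (4,3) E
#1 (2,2) E
#2 (5,0) E
#3 (4,3) H  (was 3)
#4 (2,5) C  (was 2)
#5 (5,0) H  (was 0)
#6 (5,0) H  (was 0)
#7 (5,0) H  (was 0)
#8 (6,2) E
#9 (4,3) H  (was 3)
#10 (5,3) C  (was 0)
#11 (6,2) H  (was 2)
#12 (6,3) C  (was 2)

STATE = b0:- b1:- b2:5 b3:- b4:3 b5:3 b6:3 b7:-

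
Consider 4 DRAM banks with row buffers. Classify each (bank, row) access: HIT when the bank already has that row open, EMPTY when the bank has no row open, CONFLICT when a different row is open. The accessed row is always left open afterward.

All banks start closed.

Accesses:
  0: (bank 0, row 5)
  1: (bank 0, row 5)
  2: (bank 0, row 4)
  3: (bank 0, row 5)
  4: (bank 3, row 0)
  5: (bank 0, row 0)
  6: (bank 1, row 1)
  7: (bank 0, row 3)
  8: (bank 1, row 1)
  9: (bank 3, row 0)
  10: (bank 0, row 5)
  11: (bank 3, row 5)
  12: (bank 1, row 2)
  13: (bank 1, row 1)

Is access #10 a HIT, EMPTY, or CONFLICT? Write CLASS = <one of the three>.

CLASS = CONFLICT

#0 (0,5) E
#1 (0,5) H  (was 5)
#2 (0,4) C  (was 5)
#3 (0,5) C  (was 4)
#4 (3,0) E
#5 (0,0) C  (was 5)
#6 (1,1) E
#7 (0,3) C  (was 0)
#8 (1,1) H  (was 1)
#9 (3,0) H  (was 0)
#10 (0,5) C  (was 3)
#11 (3,5) C  (was 0)
#12 (1,2) C  (was 1)
#13 (1,1) C  (was 2)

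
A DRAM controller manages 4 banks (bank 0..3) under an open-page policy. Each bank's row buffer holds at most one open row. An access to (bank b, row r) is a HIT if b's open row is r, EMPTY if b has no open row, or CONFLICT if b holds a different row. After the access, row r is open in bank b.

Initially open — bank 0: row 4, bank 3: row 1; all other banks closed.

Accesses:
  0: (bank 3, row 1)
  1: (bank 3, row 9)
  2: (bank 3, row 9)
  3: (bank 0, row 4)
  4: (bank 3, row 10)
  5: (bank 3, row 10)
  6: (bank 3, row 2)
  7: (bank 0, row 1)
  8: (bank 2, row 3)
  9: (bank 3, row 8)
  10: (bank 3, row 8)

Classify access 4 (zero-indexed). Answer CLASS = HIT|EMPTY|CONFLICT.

CLASS = CONFLICT

0: bank 3 row 1 — prev 1 → HIT
1: bank 3 row 9 — prev 1 → CONFLICT
2: bank 3 row 9 — prev 9 → HIT
3: bank 0 row 4 — prev 4 → HIT
4: bank 3 row 10 — prev 9 → CONFLICT
5: bank 3 row 10 — prev 10 → HIT
6: bank 3 row 2 — prev 10 → CONFLICT
7: bank 0 row 1 — prev 4 → CONFLICT
8: bank 2 row 3 — prev None → EMPTY
9: bank 3 row 8 — prev 2 → CONFLICT
10: bank 3 row 8 — prev 8 → HIT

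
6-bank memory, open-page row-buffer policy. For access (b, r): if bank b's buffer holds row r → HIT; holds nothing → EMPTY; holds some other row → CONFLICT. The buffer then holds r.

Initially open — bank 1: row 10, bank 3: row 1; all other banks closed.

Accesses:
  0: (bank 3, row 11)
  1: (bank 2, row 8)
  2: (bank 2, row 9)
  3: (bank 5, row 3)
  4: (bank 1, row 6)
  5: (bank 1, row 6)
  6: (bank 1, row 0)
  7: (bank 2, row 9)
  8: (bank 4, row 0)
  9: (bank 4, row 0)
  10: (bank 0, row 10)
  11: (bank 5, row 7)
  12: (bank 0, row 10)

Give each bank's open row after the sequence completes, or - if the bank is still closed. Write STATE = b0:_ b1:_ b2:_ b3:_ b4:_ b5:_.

0: bank 3 row 11 — prev 1 → CONFLICT
1: bank 2 row 8 — prev None → EMPTY
2: bank 2 row 9 — prev 8 → CONFLICT
3: bank 5 row 3 — prev None → EMPTY
4: bank 1 row 6 — prev 10 → CONFLICT
5: bank 1 row 6 — prev 6 → HIT
6: bank 1 row 0 — prev 6 → CONFLICT
7: bank 2 row 9 — prev 9 → HIT
8: bank 4 row 0 — prev None → EMPTY
9: bank 4 row 0 — prev 0 → HIT
10: bank 0 row 10 — prev None → EMPTY
11: bank 5 row 7 — prev 3 → CONFLICT
12: bank 0 row 10 — prev 10 → HIT

STATE = b0:10 b1:0 b2:9 b3:11 b4:0 b5:7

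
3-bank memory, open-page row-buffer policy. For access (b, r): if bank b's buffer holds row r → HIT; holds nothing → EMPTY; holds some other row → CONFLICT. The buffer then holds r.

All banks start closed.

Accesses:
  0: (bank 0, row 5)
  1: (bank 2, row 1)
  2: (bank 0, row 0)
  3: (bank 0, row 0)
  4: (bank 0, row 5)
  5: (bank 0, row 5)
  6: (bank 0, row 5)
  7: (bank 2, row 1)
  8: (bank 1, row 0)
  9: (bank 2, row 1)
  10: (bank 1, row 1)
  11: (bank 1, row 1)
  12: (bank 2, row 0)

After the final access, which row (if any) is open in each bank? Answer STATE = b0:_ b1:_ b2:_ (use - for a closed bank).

STATE = b0:5 b1:1 b2:0

0: bank 0 row 5 — prev None → EMPTY
1: bank 2 row 1 — prev None → EMPTY
2: bank 0 row 0 — prev 5 → CONFLICT
3: bank 0 row 0 — prev 0 → HIT
4: bank 0 row 5 — prev 0 → CONFLICT
5: bank 0 row 5 — prev 5 → HIT
6: bank 0 row 5 — prev 5 → HIT
7: bank 2 row 1 — prev 1 → HIT
8: bank 1 row 0 — prev None → EMPTY
9: bank 2 row 1 — prev 1 → HIT
10: bank 1 row 1 — prev 0 → CONFLICT
11: bank 1 row 1 — prev 1 → HIT
12: bank 2 row 0 — prev 1 → CONFLICT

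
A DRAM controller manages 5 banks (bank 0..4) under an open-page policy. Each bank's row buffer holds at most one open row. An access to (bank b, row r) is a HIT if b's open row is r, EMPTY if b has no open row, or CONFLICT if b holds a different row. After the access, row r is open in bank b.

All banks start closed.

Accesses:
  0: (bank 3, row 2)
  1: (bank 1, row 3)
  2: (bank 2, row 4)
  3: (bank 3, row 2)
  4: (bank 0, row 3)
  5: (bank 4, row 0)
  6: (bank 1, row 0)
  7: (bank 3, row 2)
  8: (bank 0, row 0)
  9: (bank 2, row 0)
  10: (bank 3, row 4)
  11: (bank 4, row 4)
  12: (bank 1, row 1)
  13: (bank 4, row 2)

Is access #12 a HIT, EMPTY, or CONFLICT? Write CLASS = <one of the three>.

CLASS = CONFLICT

step 0: bank3 None->2 [EMPTY]
step 1: bank1 None->3 [EMPTY]
step 2: bank2 None->4 [EMPTY]
step 3: bank3 2->2 [HIT]
step 4: bank0 None->3 [EMPTY]
step 5: bank4 None->0 [EMPTY]
step 6: bank1 3->0 [CONFLICT]
step 7: bank3 2->2 [HIT]
step 8: bank0 3->0 [CONFLICT]
step 9: bank2 4->0 [CONFLICT]
step 10: bank3 2->4 [CONFLICT]
step 11: bank4 0->4 [CONFLICT]
step 12: bank1 0->1 [CONFLICT]
step 13: bank4 4->2 [CONFLICT]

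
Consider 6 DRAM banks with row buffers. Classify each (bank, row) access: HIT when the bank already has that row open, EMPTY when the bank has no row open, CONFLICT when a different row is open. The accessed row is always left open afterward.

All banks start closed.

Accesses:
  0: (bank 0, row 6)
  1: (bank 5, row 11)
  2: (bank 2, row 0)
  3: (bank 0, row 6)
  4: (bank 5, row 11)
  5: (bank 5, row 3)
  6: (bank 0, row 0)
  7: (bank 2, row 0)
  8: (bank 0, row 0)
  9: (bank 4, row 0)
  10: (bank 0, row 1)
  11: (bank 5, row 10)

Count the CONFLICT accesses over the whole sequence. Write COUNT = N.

COUNT = 4

step 0: bank0 None->6 [EMPTY]
step 1: bank5 None->11 [EMPTY]
step 2: bank2 None->0 [EMPTY]
step 3: bank0 6->6 [HIT]
step 4: bank5 11->11 [HIT]
step 5: bank5 11->3 [CONFLICT]
step 6: bank0 6->0 [CONFLICT]
step 7: bank2 0->0 [HIT]
step 8: bank0 0->0 [HIT]
step 9: bank4 None->0 [EMPTY]
step 10: bank0 0->1 [CONFLICT]
step 11: bank5 3->10 [CONFLICT]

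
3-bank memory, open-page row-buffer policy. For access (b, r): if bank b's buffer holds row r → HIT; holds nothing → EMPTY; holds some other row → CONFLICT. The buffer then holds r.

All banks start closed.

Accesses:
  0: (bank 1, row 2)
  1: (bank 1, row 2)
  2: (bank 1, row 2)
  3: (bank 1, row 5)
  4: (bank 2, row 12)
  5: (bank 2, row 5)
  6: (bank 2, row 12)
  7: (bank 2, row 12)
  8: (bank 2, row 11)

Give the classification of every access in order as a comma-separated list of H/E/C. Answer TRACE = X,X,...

TRACE = E,H,H,C,E,C,C,H,C

  [0] b1 r2: no row ⇒ E
  [1] b1 r2: had r2 ⇒ H
  [2] b1 r2: had r2 ⇒ H
  [3] b1 r5: had r2 ⇒ C
  [4] b2 r12: no row ⇒ E
  [5] b2 r5: had r12 ⇒ C
  [6] b2 r12: had r5 ⇒ C
  [7] b2 r12: had r12 ⇒ H
  [8] b2 r11: had r12 ⇒ C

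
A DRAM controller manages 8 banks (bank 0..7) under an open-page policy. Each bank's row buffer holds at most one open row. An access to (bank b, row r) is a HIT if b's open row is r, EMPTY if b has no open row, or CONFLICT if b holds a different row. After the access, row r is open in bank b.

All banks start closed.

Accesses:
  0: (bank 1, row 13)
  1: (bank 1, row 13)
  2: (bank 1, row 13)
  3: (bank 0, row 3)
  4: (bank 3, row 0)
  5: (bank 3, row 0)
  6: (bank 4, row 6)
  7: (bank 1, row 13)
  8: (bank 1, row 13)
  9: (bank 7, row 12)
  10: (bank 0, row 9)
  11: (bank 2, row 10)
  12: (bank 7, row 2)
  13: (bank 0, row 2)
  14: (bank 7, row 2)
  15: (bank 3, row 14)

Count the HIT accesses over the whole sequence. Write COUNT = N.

COUNT = 6

step 0: bank1 None->13 [EMPTY]
step 1: bank1 13->13 [HIT]
step 2: bank1 13->13 [HIT]
step 3: bank0 None->3 [EMPTY]
step 4: bank3 None->0 [EMPTY]
step 5: bank3 0->0 [HIT]
step 6: bank4 None->6 [EMPTY]
step 7: bank1 13->13 [HIT]
step 8: bank1 13->13 [HIT]
step 9: bank7 None->12 [EMPTY]
step 10: bank0 3->9 [CONFLICT]
step 11: bank2 None->10 [EMPTY]
step 12: bank7 12->2 [CONFLICT]
step 13: bank0 9->2 [CONFLICT]
step 14: bank7 2->2 [HIT]
step 15: bank3 0->14 [CONFLICT]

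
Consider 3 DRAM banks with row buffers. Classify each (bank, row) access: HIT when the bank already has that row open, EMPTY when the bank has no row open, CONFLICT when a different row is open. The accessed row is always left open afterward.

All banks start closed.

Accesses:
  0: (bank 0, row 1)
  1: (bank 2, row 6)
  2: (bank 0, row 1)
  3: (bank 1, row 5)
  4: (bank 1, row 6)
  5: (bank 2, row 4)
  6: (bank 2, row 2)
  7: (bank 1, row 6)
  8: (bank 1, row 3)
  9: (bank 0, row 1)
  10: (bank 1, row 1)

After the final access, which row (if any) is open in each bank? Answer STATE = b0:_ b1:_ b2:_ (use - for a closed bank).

STATE = b0:1 b1:1 b2:2

step 0: bank0 None->1 [EMPTY]
step 1: bank2 None->6 [EMPTY]
step 2: bank0 1->1 [HIT]
step 3: bank1 None->5 [EMPTY]
step 4: bank1 5->6 [CONFLICT]
step 5: bank2 6->4 [CONFLICT]
step 6: bank2 4->2 [CONFLICT]
step 7: bank1 6->6 [HIT]
step 8: bank1 6->3 [CONFLICT]
step 9: bank0 1->1 [HIT]
step 10: bank1 3->1 [CONFLICT]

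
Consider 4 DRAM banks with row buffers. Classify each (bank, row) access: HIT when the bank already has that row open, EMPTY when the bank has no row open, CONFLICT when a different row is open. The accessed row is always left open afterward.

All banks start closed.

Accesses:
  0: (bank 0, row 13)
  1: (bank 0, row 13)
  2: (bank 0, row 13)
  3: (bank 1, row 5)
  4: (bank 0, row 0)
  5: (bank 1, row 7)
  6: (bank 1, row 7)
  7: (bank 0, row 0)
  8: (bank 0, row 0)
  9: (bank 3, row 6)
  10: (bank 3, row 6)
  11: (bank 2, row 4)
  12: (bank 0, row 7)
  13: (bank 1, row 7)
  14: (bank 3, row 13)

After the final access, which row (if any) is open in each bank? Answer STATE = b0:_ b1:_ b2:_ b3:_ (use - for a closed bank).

STATE = b0:7 b1:7 b2:4 b3:13

0: bank 0 row 13 — prev None → EMPTY
1: bank 0 row 13 — prev 13 → HIT
2: bank 0 row 13 — prev 13 → HIT
3: bank 1 row 5 — prev None → EMPTY
4: bank 0 row 0 — prev 13 → CONFLICT
5: bank 1 row 7 — prev 5 → CONFLICT
6: bank 1 row 7 — prev 7 → HIT
7: bank 0 row 0 — prev 0 → HIT
8: bank 0 row 0 — prev 0 → HIT
9: bank 3 row 6 — prev None → EMPTY
10: bank 3 row 6 — prev 6 → HIT
11: bank 2 row 4 — prev None → EMPTY
12: bank 0 row 7 — prev 0 → CONFLICT
13: bank 1 row 7 — prev 7 → HIT
14: bank 3 row 13 — prev 6 → CONFLICT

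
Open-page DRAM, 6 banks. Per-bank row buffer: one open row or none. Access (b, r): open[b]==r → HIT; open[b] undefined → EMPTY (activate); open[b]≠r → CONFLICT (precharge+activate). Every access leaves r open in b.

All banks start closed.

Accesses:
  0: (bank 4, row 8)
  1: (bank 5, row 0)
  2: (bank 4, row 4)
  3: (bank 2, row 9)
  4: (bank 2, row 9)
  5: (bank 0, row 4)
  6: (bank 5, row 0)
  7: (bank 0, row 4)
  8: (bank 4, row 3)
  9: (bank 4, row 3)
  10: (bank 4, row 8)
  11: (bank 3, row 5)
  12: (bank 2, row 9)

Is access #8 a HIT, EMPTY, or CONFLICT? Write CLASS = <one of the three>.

  [0] b4 r8: no row ⇒ E
  [1] b5 r0: no row ⇒ E
  [2] b4 r4: had r8 ⇒ C
  [3] b2 r9: no row ⇒ E
  [4] b2 r9: had r9 ⇒ H
  [5] b0 r4: no row ⇒ E
  [6] b5 r0: had r0 ⇒ H
  [7] b0 r4: had r4 ⇒ H
  [8] b4 r3: had r4 ⇒ C
  [9] b4 r3: had r3 ⇒ H
  [10] b4 r8: had r3 ⇒ C
  [11] b3 r5: no row ⇒ E
  [12] b2 r9: had r9 ⇒ H

CLASS = CONFLICT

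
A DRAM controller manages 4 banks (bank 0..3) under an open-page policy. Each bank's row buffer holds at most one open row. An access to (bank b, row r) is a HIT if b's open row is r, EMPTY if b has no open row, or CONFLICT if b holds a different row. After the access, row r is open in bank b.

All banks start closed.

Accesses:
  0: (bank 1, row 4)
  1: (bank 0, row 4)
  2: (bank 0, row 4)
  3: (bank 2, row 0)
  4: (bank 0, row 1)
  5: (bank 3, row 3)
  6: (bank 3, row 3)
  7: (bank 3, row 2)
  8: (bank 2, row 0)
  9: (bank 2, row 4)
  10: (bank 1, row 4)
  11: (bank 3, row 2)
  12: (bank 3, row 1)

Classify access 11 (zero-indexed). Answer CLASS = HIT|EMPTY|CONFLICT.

CLASS = HIT

  [0] b1 r4: no row ⇒ E
  [1] b0 r4: no row ⇒ E
  [2] b0 r4: had r4 ⇒ H
  [3] b2 r0: no row ⇒ E
  [4] b0 r1: had r4 ⇒ C
  [5] b3 r3: no row ⇒ E
  [6] b3 r3: had r3 ⇒ H
  [7] b3 r2: had r3 ⇒ C
  [8] b2 r0: had r0 ⇒ H
  [9] b2 r4: had r0 ⇒ C
  [10] b1 r4: had r4 ⇒ H
  [11] b3 r2: had r2 ⇒ H
  [12] b3 r1: had r2 ⇒ C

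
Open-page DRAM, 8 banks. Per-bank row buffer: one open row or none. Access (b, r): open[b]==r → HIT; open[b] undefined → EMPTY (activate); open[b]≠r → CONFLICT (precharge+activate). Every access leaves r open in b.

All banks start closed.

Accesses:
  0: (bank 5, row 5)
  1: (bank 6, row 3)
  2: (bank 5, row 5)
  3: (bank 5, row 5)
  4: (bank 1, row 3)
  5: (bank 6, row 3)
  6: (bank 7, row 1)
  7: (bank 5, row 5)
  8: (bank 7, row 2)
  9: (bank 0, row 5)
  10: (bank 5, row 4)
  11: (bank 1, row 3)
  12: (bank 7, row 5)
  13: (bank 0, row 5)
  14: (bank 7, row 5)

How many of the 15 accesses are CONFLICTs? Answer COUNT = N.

0: bank 5 row 5 — prev None → EMPTY
1: bank 6 row 3 — prev None → EMPTY
2: bank 5 row 5 — prev 5 → HIT
3: bank 5 row 5 — prev 5 → HIT
4: bank 1 row 3 — prev None → EMPTY
5: bank 6 row 3 — prev 3 → HIT
6: bank 7 row 1 — prev None → EMPTY
7: bank 5 row 5 — prev 5 → HIT
8: bank 7 row 2 — prev 1 → CONFLICT
9: bank 0 row 5 — prev None → EMPTY
10: bank 5 row 4 — prev 5 → CONFLICT
11: bank 1 row 3 — prev 3 → HIT
12: bank 7 row 5 — prev 2 → CONFLICT
13: bank 0 row 5 — prev 5 → HIT
14: bank 7 row 5 — prev 5 → HIT

COUNT = 3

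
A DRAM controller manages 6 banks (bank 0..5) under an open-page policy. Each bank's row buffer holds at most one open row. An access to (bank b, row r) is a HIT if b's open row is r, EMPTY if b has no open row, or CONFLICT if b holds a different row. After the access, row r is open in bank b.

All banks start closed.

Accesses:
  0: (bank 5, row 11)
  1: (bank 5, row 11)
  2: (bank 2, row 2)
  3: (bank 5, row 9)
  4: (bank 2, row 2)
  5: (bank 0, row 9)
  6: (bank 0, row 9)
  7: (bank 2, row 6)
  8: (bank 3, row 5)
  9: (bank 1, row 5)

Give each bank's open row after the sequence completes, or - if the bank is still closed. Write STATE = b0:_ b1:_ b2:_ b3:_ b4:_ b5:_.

0: bank 5 row 11 — prev None → EMPTY
1: bank 5 row 11 — prev 11 → HIT
2: bank 2 row 2 — prev None → EMPTY
3: bank 5 row 9 — prev 11 → CONFLICT
4: bank 2 row 2 — prev 2 → HIT
5: bank 0 row 9 — prev None → EMPTY
6: bank 0 row 9 — prev 9 → HIT
7: bank 2 row 6 — prev 2 → CONFLICT
8: bank 3 row 5 — prev None → EMPTY
9: bank 1 row 5 — prev None → EMPTY

STATE = b0:9 b1:5 b2:6 b3:5 b4:- b5:9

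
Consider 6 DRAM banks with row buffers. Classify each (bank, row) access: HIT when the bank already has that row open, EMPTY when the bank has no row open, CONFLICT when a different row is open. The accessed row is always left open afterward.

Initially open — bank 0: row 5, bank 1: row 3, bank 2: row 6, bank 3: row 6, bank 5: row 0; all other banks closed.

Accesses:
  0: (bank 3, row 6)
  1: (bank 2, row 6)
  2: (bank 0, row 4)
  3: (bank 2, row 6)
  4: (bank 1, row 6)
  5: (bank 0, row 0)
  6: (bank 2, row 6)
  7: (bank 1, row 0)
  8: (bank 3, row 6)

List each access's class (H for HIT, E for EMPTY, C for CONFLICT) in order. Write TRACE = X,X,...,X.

TRACE = H,H,C,H,C,C,H,C,H

0: bank 3 row 6 — prev 6 → HIT
1: bank 2 row 6 — prev 6 → HIT
2: bank 0 row 4 — prev 5 → CONFLICT
3: bank 2 row 6 — prev 6 → HIT
4: bank 1 row 6 — prev 3 → CONFLICT
5: bank 0 row 0 — prev 4 → CONFLICT
6: bank 2 row 6 — prev 6 → HIT
7: bank 1 row 0 — prev 6 → CONFLICT
8: bank 3 row 6 — prev 6 → HIT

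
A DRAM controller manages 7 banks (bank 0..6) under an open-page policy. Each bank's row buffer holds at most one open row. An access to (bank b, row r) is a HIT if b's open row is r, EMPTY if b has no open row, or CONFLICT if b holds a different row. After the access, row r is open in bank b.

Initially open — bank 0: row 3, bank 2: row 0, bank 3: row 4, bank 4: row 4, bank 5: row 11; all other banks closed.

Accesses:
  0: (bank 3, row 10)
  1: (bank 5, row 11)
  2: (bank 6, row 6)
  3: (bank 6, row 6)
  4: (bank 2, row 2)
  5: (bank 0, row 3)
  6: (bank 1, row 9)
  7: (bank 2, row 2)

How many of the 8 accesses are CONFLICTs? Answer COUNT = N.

COUNT = 2

step 0: bank3 4->10 [CONFLICT]
step 1: bank5 11->11 [HIT]
step 2: bank6 None->6 [EMPTY]
step 3: bank6 6->6 [HIT]
step 4: bank2 0->2 [CONFLICT]
step 5: bank0 3->3 [HIT]
step 6: bank1 None->9 [EMPTY]
step 7: bank2 2->2 [HIT]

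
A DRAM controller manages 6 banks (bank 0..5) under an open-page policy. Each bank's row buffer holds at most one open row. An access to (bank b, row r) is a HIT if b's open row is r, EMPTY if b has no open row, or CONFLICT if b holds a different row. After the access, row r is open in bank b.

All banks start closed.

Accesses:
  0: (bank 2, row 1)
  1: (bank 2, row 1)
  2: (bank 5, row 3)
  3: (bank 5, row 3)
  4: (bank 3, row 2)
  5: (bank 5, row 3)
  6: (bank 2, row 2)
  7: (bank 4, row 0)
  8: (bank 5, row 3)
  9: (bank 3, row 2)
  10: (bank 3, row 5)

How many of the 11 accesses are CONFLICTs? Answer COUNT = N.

COUNT = 2

step 0: bank2 None->1 [EMPTY]
step 1: bank2 1->1 [HIT]
step 2: bank5 None->3 [EMPTY]
step 3: bank5 3->3 [HIT]
step 4: bank3 None->2 [EMPTY]
step 5: bank5 3->3 [HIT]
step 6: bank2 1->2 [CONFLICT]
step 7: bank4 None->0 [EMPTY]
step 8: bank5 3->3 [HIT]
step 9: bank3 2->2 [HIT]
step 10: bank3 2->5 [CONFLICT]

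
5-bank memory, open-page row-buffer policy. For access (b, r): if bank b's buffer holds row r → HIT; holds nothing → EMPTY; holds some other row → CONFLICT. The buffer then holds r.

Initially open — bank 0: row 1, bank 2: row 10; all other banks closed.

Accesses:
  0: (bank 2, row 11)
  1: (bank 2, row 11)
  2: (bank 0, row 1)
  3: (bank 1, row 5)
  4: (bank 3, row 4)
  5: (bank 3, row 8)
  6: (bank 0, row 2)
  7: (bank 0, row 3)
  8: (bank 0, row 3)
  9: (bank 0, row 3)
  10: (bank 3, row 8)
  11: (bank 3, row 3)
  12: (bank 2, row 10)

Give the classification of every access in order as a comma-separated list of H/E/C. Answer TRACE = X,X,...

TRACE = C,H,H,E,E,C,C,C,H,H,H,C,C

#0 (2,11) C  (was 10)
#1 (2,11) H  (was 11)
#2 (0,1) H  (was 1)
#3 (1,5) E
#4 (3,4) E
#5 (3,8) C  (was 4)
#6 (0,2) C  (was 1)
#7 (0,3) C  (was 2)
#8 (0,3) H  (was 3)
#9 (0,3) H  (was 3)
#10 (3,8) H  (was 8)
#11 (3,3) C  (was 8)
#12 (2,10) C  (was 11)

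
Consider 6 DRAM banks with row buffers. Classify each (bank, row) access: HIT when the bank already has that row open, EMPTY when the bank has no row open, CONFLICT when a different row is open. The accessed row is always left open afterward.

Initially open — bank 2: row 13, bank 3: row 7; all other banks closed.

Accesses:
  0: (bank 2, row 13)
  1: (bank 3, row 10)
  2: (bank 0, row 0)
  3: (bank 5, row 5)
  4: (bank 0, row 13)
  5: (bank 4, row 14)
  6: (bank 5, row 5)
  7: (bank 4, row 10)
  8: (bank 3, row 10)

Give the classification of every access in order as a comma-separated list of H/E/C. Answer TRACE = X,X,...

0: bank 2 row 13 — prev 13 → HIT
1: bank 3 row 10 — prev 7 → CONFLICT
2: bank 0 row 0 — prev None → EMPTY
3: bank 5 row 5 — prev None → EMPTY
4: bank 0 row 13 — prev 0 → CONFLICT
5: bank 4 row 14 — prev None → EMPTY
6: bank 5 row 5 — prev 5 → HIT
7: bank 4 row 10 — prev 14 → CONFLICT
8: bank 3 row 10 — prev 10 → HIT

TRACE = H,C,E,E,C,E,H,C,H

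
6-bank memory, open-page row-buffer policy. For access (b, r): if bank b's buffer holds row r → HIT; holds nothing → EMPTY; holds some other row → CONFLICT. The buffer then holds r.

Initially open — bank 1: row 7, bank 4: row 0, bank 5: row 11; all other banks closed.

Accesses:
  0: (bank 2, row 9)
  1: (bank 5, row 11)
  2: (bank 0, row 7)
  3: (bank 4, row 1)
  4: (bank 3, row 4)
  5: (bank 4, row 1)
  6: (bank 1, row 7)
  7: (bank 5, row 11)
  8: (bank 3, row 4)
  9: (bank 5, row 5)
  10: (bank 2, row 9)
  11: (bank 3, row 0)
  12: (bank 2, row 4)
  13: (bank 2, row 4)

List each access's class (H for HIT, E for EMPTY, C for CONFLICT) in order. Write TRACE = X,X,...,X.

  [0] b2 r9: no row ⇒ E
  [1] b5 r11: had r11 ⇒ H
  [2] b0 r7: no row ⇒ E
  [3] b4 r1: had r0 ⇒ C
  [4] b3 r4: no row ⇒ E
  [5] b4 r1: had r1 ⇒ H
  [6] b1 r7: had r7 ⇒ H
  [7] b5 r11: had r11 ⇒ H
  [8] b3 r4: had r4 ⇒ H
  [9] b5 r5: had r11 ⇒ C
  [10] b2 r9: had r9 ⇒ H
  [11] b3 r0: had r4 ⇒ C
  [12] b2 r4: had r9 ⇒ C
  [13] b2 r4: had r4 ⇒ H

TRACE = E,H,E,C,E,H,H,H,H,C,H,C,C,H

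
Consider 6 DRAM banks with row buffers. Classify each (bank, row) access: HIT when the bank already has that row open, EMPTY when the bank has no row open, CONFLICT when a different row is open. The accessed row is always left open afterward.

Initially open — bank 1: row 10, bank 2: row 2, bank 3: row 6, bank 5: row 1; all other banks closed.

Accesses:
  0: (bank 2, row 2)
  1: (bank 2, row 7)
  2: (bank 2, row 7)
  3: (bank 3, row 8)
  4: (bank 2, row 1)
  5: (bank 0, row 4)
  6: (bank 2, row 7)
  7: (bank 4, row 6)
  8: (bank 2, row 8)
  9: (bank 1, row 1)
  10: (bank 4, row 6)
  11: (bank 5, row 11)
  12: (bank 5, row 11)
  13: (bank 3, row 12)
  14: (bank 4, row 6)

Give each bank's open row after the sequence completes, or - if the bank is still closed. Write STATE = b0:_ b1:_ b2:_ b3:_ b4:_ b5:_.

STATE = b0:4 b1:1 b2:8 b3:12 b4:6 b5:11

step 0: bank2 2->2 [HIT]
step 1: bank2 2->7 [CONFLICT]
step 2: bank2 7->7 [HIT]
step 3: bank3 6->8 [CONFLICT]
step 4: bank2 7->1 [CONFLICT]
step 5: bank0 None->4 [EMPTY]
step 6: bank2 1->7 [CONFLICT]
step 7: bank4 None->6 [EMPTY]
step 8: bank2 7->8 [CONFLICT]
step 9: bank1 10->1 [CONFLICT]
step 10: bank4 6->6 [HIT]
step 11: bank5 1->11 [CONFLICT]
step 12: bank5 11->11 [HIT]
step 13: bank3 8->12 [CONFLICT]
step 14: bank4 6->6 [HIT]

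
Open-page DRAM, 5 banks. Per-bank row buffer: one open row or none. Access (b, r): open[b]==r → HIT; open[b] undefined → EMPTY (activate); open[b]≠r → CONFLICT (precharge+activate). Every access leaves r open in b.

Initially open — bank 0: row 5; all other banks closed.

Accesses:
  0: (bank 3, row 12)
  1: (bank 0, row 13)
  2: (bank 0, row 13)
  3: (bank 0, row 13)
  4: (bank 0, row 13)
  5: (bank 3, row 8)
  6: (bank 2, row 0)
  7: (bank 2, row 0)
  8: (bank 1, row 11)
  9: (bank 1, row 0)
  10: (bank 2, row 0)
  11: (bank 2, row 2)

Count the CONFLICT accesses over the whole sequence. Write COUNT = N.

COUNT = 4

step 0: bank3 None->12 [EMPTY]
step 1: bank0 5->13 [CONFLICT]
step 2: bank0 13->13 [HIT]
step 3: bank0 13->13 [HIT]
step 4: bank0 13->13 [HIT]
step 5: bank3 12->8 [CONFLICT]
step 6: bank2 None->0 [EMPTY]
step 7: bank2 0->0 [HIT]
step 8: bank1 None->11 [EMPTY]
step 9: bank1 11->0 [CONFLICT]
step 10: bank2 0->0 [HIT]
step 11: bank2 0->2 [CONFLICT]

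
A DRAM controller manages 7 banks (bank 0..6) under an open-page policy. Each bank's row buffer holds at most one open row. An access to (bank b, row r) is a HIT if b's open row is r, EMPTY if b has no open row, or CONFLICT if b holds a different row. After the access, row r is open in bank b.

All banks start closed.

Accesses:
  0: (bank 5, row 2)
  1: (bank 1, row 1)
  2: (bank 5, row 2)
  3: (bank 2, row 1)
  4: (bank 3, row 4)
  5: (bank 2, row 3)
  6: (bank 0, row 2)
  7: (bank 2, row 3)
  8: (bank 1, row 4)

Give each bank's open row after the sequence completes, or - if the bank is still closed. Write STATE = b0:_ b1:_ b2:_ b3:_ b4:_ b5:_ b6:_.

STATE = b0:2 b1:4 b2:3 b3:4 b4:- b5:2 b6:-

step 0: bank5 None->2 [EMPTY]
step 1: bank1 None->1 [EMPTY]
step 2: bank5 2->2 [HIT]
step 3: bank2 None->1 [EMPTY]
step 4: bank3 None->4 [EMPTY]
step 5: bank2 1->3 [CONFLICT]
step 6: bank0 None->2 [EMPTY]
step 7: bank2 3->3 [HIT]
step 8: bank1 1->4 [CONFLICT]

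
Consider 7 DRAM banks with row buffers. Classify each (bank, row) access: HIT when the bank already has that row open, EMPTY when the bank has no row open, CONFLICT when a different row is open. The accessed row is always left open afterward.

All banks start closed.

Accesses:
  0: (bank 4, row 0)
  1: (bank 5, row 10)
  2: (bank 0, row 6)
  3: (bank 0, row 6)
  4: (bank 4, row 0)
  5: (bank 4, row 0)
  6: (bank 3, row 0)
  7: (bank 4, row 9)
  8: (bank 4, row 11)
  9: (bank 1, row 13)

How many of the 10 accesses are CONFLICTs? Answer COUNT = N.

#0 (4,0) E
#1 (5,10) E
#2 (0,6) E
#3 (0,6) H  (was 6)
#4 (4,0) H  (was 0)
#5 (4,0) H  (was 0)
#6 (3,0) E
#7 (4,9) C  (was 0)
#8 (4,11) C  (was 9)
#9 (1,13) E

COUNT = 2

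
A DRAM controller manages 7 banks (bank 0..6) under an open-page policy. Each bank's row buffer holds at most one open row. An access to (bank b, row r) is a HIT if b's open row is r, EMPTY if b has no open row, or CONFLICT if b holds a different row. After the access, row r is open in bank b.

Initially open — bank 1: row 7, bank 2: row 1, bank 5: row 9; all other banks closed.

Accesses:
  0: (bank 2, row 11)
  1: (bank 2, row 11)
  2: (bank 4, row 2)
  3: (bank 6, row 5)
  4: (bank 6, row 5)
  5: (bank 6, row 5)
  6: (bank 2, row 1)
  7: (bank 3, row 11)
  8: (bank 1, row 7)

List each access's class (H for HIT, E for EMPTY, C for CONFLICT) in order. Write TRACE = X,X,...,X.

TRACE = C,H,E,E,H,H,C,E,H

0: bank 2 row 11 — prev 1 → CONFLICT
1: bank 2 row 11 — prev 11 → HIT
2: bank 4 row 2 — prev None → EMPTY
3: bank 6 row 5 — prev None → EMPTY
4: bank 6 row 5 — prev 5 → HIT
5: bank 6 row 5 — prev 5 → HIT
6: bank 2 row 1 — prev 11 → CONFLICT
7: bank 3 row 11 — prev None → EMPTY
8: bank 1 row 7 — prev 7 → HIT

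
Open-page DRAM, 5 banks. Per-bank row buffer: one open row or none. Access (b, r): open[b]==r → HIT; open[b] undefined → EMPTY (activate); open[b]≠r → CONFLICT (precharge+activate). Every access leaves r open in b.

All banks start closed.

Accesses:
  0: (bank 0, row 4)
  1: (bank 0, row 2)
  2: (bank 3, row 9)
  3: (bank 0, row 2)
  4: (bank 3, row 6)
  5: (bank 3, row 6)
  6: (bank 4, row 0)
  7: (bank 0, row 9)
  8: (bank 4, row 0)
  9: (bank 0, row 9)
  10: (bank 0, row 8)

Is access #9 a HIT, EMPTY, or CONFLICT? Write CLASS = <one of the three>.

CLASS = HIT

0: bank 0 row 4 — prev None → EMPTY
1: bank 0 row 2 — prev 4 → CONFLICT
2: bank 3 row 9 — prev None → EMPTY
3: bank 0 row 2 — prev 2 → HIT
4: bank 3 row 6 — prev 9 → CONFLICT
5: bank 3 row 6 — prev 6 → HIT
6: bank 4 row 0 — prev None → EMPTY
7: bank 0 row 9 — prev 2 → CONFLICT
8: bank 4 row 0 — prev 0 → HIT
9: bank 0 row 9 — prev 9 → HIT
10: bank 0 row 8 — prev 9 → CONFLICT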